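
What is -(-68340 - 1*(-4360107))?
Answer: -4291767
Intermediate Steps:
-(-68340 - 1*(-4360107)) = -(-68340 + 4360107) = -1*4291767 = -4291767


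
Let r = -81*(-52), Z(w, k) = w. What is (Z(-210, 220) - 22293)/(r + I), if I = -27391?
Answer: 1731/1783 ≈ 0.97084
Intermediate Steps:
r = 4212
(Z(-210, 220) - 22293)/(r + I) = (-210 - 22293)/(4212 - 27391) = -22503/(-23179) = -22503*(-1/23179) = 1731/1783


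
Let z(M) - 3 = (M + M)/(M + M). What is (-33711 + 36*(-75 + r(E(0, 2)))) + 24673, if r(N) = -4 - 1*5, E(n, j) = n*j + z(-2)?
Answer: -12062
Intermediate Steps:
z(M) = 4 (z(M) = 3 + (M + M)/(M + M) = 3 + (2*M)/((2*M)) = 3 + (2*M)*(1/(2*M)) = 3 + 1 = 4)
E(n, j) = 4 + j*n (E(n, j) = n*j + 4 = j*n + 4 = 4 + j*n)
r(N) = -9 (r(N) = -4 - 5 = -9)
(-33711 + 36*(-75 + r(E(0, 2)))) + 24673 = (-33711 + 36*(-75 - 9)) + 24673 = (-33711 + 36*(-84)) + 24673 = (-33711 - 3024) + 24673 = -36735 + 24673 = -12062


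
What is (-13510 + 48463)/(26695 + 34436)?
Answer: 11651/20377 ≈ 0.57177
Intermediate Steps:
(-13510 + 48463)/(26695 + 34436) = 34953/61131 = 34953*(1/61131) = 11651/20377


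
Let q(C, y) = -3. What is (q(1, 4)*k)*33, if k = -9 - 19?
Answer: 2772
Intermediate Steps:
k = -28
(q(1, 4)*k)*33 = -3*(-28)*33 = 84*33 = 2772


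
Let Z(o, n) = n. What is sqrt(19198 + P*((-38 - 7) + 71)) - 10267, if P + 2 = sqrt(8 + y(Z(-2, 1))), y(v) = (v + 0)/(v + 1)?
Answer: -10267 + sqrt(19146 + 13*sqrt(34)) ≈ -10128.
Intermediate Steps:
y(v) = v/(1 + v)
P = -2 + sqrt(34)/2 (P = -2 + sqrt(8 + 1/(1 + 1)) = -2 + sqrt(8 + 1/2) = -2 + sqrt(17/2) = -2 + sqrt(34)/2 ≈ 0.91548)
sqrt(19198 + P*((-38 - 7) + 71)) - 10267 = sqrt(19198 + (-2 + sqrt(34)/2)*((-38 - 7) + 71)) - 10267 = sqrt(19198 + (-2 + sqrt(34)/2)*(-45 + 71)) - 10267 = sqrt(19198 + (-2 + sqrt(34)/2)*26) - 10267 = sqrt(19198 + (-52 + 13*sqrt(34))) - 10267 = sqrt(19146 + 13*sqrt(34)) - 10267 = -10267 + sqrt(19146 + 13*sqrt(34))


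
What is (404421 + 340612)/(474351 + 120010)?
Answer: 745033/594361 ≈ 1.2535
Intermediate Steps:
(404421 + 340612)/(474351 + 120010) = 745033/594361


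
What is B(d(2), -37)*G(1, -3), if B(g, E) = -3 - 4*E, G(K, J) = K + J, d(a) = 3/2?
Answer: -290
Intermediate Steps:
d(a) = 3/2 (d(a) = 3*(1/2) = 3/2)
G(K, J) = J + K
B(d(2), -37)*G(1, -3) = (-3 - 4*(-37))*(-3 + 1) = (-3 + 148)*(-2) = 145*(-2) = -290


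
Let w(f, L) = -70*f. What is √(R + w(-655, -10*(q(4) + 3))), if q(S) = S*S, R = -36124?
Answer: √9726 ≈ 98.620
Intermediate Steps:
q(S) = S²
√(R + w(-655, -10*(q(4) + 3))) = √(-36124 - 70*(-655)) = √(-36124 + 45850) = √9726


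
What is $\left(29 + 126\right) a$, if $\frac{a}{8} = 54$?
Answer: $66960$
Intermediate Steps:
$a = 432$ ($a = 8 \cdot 54 = 432$)
$\left(29 + 126\right) a = \left(29 + 126\right) 432 = 155 \cdot 432 = 66960$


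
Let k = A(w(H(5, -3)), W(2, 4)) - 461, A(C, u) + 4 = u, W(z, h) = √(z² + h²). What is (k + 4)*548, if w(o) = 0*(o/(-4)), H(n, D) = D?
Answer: -252628 + 1096*√5 ≈ -2.5018e+5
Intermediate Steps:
W(z, h) = √(h² + z²)
w(o) = 0 (w(o) = 0*(o*(-¼)) = 0*(-o/4) = 0)
A(C, u) = -4 + u
k = -465 + 2*√5 (k = (-4 + √(4² + 2²)) - 461 = (-4 + √(16 + 4)) - 461 = (-4 + √20) - 461 = (-4 + 2*√5) - 461 = -465 + 2*√5 ≈ -460.53)
(k + 4)*548 = ((-465 + 2*√5) + 4)*548 = (-461 + 2*√5)*548 = -252628 + 1096*√5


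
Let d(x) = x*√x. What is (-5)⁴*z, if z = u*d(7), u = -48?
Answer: -210000*√7 ≈ -5.5561e+5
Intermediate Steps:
d(x) = x^(3/2)
z = -336*√7 ≈ -888.97
(-5)⁴*z = (-5)⁴*(-336*√7) = 625*(-336*√7) = -210000*√7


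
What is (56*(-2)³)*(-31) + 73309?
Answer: 87197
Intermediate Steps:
(56*(-2)³)*(-31) + 73309 = (56*(-8))*(-31) + 73309 = -448*(-31) + 73309 = 13888 + 73309 = 87197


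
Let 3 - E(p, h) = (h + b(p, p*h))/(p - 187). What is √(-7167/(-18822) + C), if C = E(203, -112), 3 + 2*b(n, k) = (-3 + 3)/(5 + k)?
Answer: 5*√263878166/25096 ≈ 3.2364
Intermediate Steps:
b(n, k) = -3/2 (b(n, k) = -3/2 + ((-3 + 3)/(5 + k))/2 = -3/2 + (0/(5 + k))/2 = -3/2 + (½)*0 = -3/2 + 0 = -3/2)
E(p, h) = 3 - (-3/2 + h)/(-187 + p) (E(p, h) = 3 - (h - 3/2)/(p - 187) = 3 - (-3/2 + h)/(-187 + p))
C = 323/32 (C = (-1119/2 - 1*(-112) + 3*203)/(-187 + 203) = (-1119/2 + 112 + 609)/16 = (1/16)*(323/2) = 323/32 ≈ 10.094)
√(-7167/(-18822) + C) = √(-7167/(-18822) + 323/32) = √(-7167*(-1/18822) + 323/32) = √(2389/6274 + 323/32) = √(1051475/100384) = 5*√263878166/25096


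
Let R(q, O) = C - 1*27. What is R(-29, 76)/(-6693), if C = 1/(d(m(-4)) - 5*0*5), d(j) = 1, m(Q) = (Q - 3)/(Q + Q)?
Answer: 26/6693 ≈ 0.0038847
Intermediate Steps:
m(Q) = (-3 + Q)/(2*Q) (m(Q) = (-3 + Q)/((2*Q)) = (-3 + Q)*(1/(2*Q)) = (-3 + Q)/(2*Q))
C = 1 (C = 1/(1 - 5*0*5) = 1/(1 + 0*5) = 1/(1 + 0) = 1/1 = 1*1 = 1)
R(q, O) = -26 (R(q, O) = 1 - 1*27 = 1 - 27 = -26)
R(-29, 76)/(-6693) = -26/(-6693) = -26*(-1/6693) = 26/6693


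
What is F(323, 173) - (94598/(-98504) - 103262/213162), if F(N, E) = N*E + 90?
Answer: 41972455718137/749903916 ≈ 55970.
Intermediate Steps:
F(N, E) = 90 + E*N (F(N, E) = E*N + 90 = 90 + E*N)
F(323, 173) - (94598/(-98504) - 103262/213162) = (90 + 173*323) - (94598/(-98504) - 103262/213162) = (90 + 55879) - (94598*(-1/98504) - 103262*1/213162) = 55969 - (-6757/7036 - 51631/106581) = 55969 - 1*(-1083443533/749903916) = 55969 + 1083443533/749903916 = 41972455718137/749903916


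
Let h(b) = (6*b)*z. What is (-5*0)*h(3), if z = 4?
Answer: 0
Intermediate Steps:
h(b) = 24*b (h(b) = (6*b)*4 = 24*b)
(-5*0)*h(3) = (-5*0)*(24*3) = 0*72 = 0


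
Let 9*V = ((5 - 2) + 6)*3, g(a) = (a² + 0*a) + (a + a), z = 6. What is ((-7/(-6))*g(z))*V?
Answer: 168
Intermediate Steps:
g(a) = a² + 2*a (g(a) = (a² + 0) + 2*a = a² + 2*a)
V = 3 (V = (((5 - 2) + 6)*3)/9 = ((3 + 6)*3)/9 = (9*3)/9 = (⅑)*27 = 3)
((-7/(-6))*g(z))*V = ((-7/(-6))*(6*(2 + 6)))*3 = ((-7*(-⅙))*(6*8))*3 = ((7/6)*48)*3 = 56*3 = 168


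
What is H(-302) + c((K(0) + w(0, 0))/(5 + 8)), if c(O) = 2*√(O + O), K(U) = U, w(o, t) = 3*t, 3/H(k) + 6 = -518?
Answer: -3/524 ≈ -0.0057252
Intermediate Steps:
H(k) = -3/524 (H(k) = 3/(-6 - 518) = 3/(-524) = 3*(-1/524) = -3/524)
c(O) = 2*√2*√O (c(O) = 2*√(2*O) = 2*(√2*√O) = 2*√2*√O)
H(-302) + c((K(0) + w(0, 0))/(5 + 8)) = -3/524 + 2*√2*√((0 + 3*0)/(5 + 8)) = -3/524 + 2*√2*√((0 + 0)/13) = -3/524 + 2*√2*√(0*(1/13)) = -3/524 + 2*√2*√0 = -3/524 + 2*√2*0 = -3/524 + 0 = -3/524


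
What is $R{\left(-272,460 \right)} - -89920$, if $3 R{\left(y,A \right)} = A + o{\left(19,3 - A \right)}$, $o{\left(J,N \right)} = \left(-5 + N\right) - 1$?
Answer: $89919$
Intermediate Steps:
$o{\left(J,N \right)} = -6 + N$
$R{\left(y,A \right)} = -1$ ($R{\left(y,A \right)} = \frac{A - \left(3 + A\right)}{3} = \frac{1}{3} \left(-3\right) = -1$)
$R{\left(-272,460 \right)} - -89920 = -1 - -89920 = -1 + 89920 = 89919$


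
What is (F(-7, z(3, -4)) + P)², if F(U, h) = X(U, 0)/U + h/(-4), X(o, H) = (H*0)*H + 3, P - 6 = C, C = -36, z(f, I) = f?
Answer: 762129/784 ≈ 972.10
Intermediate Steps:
P = -30 (P = 6 - 36 = -30)
X(o, H) = 3 (X(o, H) = 0*H + 3 = 0 + 3 = 3)
F(U, h) = 3/U - h/4 (F(U, h) = 3/U + h/(-4) = 3/U + h*(-¼) = 3/U - h/4)
(F(-7, z(3, -4)) + P)² = ((3/(-7) - ¼*3) - 30)² = ((3*(-⅐) - ¾) - 30)² = ((-3/7 - ¾) - 30)² = (-33/28 - 30)² = (-873/28)² = 762129/784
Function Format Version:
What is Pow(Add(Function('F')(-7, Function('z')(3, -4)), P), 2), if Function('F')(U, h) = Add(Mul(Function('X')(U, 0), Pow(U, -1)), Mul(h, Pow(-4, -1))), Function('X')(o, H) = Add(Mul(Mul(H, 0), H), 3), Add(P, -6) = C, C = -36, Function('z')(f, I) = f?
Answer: Rational(762129, 784) ≈ 972.10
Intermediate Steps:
P = -30 (P = Add(6, -36) = -30)
Function('X')(o, H) = 3 (Function('X')(o, H) = Add(Mul(0, H), 3) = Add(0, 3) = 3)
Function('F')(U, h) = Add(Mul(3, Pow(U, -1)), Mul(Rational(-1, 4), h)) (Function('F')(U, h) = Add(Mul(3, Pow(U, -1)), Mul(h, Pow(-4, -1))) = Add(Mul(3, Pow(U, -1)), Mul(h, Rational(-1, 4))) = Add(Mul(3, Pow(U, -1)), Mul(Rational(-1, 4), h)))
Pow(Add(Function('F')(-7, Function('z')(3, -4)), P), 2) = Pow(Add(Add(Mul(3, Pow(-7, -1)), Mul(Rational(-1, 4), 3)), -30), 2) = Pow(Add(Add(Mul(3, Rational(-1, 7)), Rational(-3, 4)), -30), 2) = Pow(Add(Add(Rational(-3, 7), Rational(-3, 4)), -30), 2) = Pow(Add(Rational(-33, 28), -30), 2) = Pow(Rational(-873, 28), 2) = Rational(762129, 784)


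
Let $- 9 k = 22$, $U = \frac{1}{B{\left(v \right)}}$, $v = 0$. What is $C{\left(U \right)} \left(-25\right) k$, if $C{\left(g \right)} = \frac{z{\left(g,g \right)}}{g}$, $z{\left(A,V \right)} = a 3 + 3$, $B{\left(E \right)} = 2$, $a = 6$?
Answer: $\frac{7700}{3} \approx 2566.7$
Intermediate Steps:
$U = \frac{1}{2} \approx 0.5$
$z{\left(A,V \right)} = 21$ ($z{\left(A,V \right)} = 6 \cdot 3 + 3 = 18 + 3 = 21$)
$k = - \frac{22}{9}$ ($k = \left(- \frac{1}{9}\right) 22 = - \frac{22}{9} \approx -2.4444$)
$C{\left(g \right)} = \frac{21}{g}$
$C{\left(U \right)} \left(-25\right) k = 21 \frac{1}{\frac{1}{2}} \left(-25\right) \left(- \frac{22}{9}\right) = 21 \cdot 2 \left(-25\right) \left(- \frac{22}{9}\right) = 42 \left(-25\right) \left(- \frac{22}{9}\right) = \left(-1050\right) \left(- \frac{22}{9}\right) = \frac{7700}{3}$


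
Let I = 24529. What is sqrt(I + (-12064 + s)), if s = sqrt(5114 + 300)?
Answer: sqrt(12465 + sqrt(5414)) ≈ 111.98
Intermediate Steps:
s = sqrt(5414) ≈ 73.580
sqrt(I + (-12064 + s)) = sqrt(24529 + (-12064 + sqrt(5414))) = sqrt(12465 + sqrt(5414))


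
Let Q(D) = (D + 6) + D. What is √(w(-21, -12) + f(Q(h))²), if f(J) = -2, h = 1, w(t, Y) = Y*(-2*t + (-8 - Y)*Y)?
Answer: 2*√19 ≈ 8.7178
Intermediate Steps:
w(t, Y) = Y*(-2*t + Y*(-8 - Y))
Q(D) = 6 + 2*D (Q(D) = (6 + D) + D = 6 + 2*D)
√(w(-21, -12) + f(Q(h))²) = √(-1*(-12)*((-12)² + 2*(-21) + 8*(-12)) + (-2)²) = √(-1*(-12)*(144 - 42 - 96) + 4) = √(-1*(-12)*6 + 4) = √(72 + 4) = √76 = 2*√19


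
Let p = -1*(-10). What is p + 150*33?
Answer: 4960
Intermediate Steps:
p = 10
p + 150*33 = 10 + 150*33 = 10 + 4950 = 4960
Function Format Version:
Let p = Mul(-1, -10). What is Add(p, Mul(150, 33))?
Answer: 4960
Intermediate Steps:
p = 10
Add(p, Mul(150, 33)) = Add(10, Mul(150, 33)) = Add(10, 4950) = 4960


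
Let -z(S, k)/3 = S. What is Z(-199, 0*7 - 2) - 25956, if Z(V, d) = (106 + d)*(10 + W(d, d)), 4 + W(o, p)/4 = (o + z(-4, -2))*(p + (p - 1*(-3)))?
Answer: -30740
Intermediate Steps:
z(S, k) = -3*S
W(o, p) = -16 + 4*(3 + 2*p)*(12 + o) (W(o, p) = -16 + 4*((o - 3*(-4))*(p + (p - 1*(-3)))) = -16 + 4*((o + 12)*(p + (p + 3))) = -16 + 4*((12 + o)*(p + (3 + p))) = -16 + 4*((12 + o)*(3 + 2*p)) = -16 + 4*((3 + 2*p)*(12 + o)) = -16 + 4*(3 + 2*p)*(12 + o))
Z(V, d) = (106 + d)*(138 + 8*d**2 + 108*d) (Z(V, d) = (106 + d)*(10 + (128 + 12*d + 96*d + 8*d*d)) = (106 + d)*(10 + (128 + 12*d + 96*d + 8*d**2)) = (106 + d)*(10 + (128 + 8*d**2 + 108*d)) = (106 + d)*(138 + 8*d**2 + 108*d))
Z(-199, 0*7 - 2) - 25956 = (14628 + 8*(0*7 - 2)**3 + 956*(0*7 - 2)**2 + 11586*(0*7 - 2)) - 25956 = (14628 + 8*(0 - 2)**3 + 956*(0 - 2)**2 + 11586*(0 - 2)) - 25956 = (14628 + 8*(-2)**3 + 956*(-2)**2 + 11586*(-2)) - 25956 = (14628 + 8*(-8) + 956*4 - 23172) - 25956 = (14628 - 64 + 3824 - 23172) - 25956 = -4784 - 25956 = -30740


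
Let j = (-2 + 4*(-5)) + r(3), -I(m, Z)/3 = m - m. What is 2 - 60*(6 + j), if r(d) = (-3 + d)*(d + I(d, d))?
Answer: 962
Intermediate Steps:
I(m, Z) = 0 (I(m, Z) = -3*(m - m) = -3*0 = 0)
r(d) = d*(-3 + d) (r(d) = (-3 + d)*(d + 0) = (-3 + d)*d = d*(-3 + d))
j = -22 (j = (-2 + 4*(-5)) + 3*(-3 + 3) = (-2 - 20) + 3*0 = -22 + 0 = -22)
2 - 60*(6 + j) = 2 - 60*(6 - 22) = 2 - 60*(-16) = 2 - 12*(-80) = 2 + 960 = 962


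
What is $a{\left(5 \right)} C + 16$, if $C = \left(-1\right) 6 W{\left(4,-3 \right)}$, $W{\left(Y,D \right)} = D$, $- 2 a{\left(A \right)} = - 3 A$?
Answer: $151$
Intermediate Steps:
$a{\left(A \right)} = \frac{3 A}{2}$ ($a{\left(A \right)} = - \frac{\left(-3\right) A}{2} = \frac{3 A}{2}$)
$C = 18$ ($C = \left(-1\right) 6 \left(-3\right) = \left(-6\right) \left(-3\right) = 18$)
$a{\left(5 \right)} C + 16 = \frac{3}{2} \cdot 5 \cdot 18 + 16 = \frac{15}{2} \cdot 18 + 16 = 135 + 16 = 151$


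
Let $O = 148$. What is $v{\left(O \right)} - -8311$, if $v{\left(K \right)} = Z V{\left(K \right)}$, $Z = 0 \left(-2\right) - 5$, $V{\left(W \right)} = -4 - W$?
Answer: $9071$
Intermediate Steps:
$Z = -5$ ($Z = 0 - 5 = -5$)
$v{\left(K \right)} = 20 + 5 K$ ($v{\left(K \right)} = - 5 \left(-4 - K\right) = 20 + 5 K$)
$v{\left(O \right)} - -8311 = \left(20 + 5 \cdot 148\right) - -8311 = \left(20 + 740\right) + 8311 = 760 + 8311 = 9071$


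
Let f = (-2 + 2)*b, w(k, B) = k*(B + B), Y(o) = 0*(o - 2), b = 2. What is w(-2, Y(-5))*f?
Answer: 0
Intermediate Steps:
Y(o) = 0 (Y(o) = 0*(-2 + o) = 0)
w(k, B) = 2*B*k (w(k, B) = k*(2*B) = 2*B*k)
f = 0 (f = (-2 + 2)*2 = 0*2 = 0)
w(-2, Y(-5))*f = (2*0*(-2))*0 = 0*0 = 0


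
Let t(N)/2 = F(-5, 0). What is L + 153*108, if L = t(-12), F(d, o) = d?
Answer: 16514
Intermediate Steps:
t(N) = -10 (t(N) = 2*(-5) = -10)
L = -10
L + 153*108 = -10 + 153*108 = -10 + 16524 = 16514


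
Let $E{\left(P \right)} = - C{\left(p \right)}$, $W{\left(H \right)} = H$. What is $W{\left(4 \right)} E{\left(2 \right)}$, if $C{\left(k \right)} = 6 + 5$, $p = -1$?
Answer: $-44$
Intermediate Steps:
$C{\left(k \right)} = 11$
$E{\left(P \right)} = -11$ ($E{\left(P \right)} = \left(-1\right) 11 = -11$)
$W{\left(4 \right)} E{\left(2 \right)} = 4 \left(-11\right) = -44$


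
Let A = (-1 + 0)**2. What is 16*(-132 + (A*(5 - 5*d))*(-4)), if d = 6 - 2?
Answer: -1152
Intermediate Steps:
d = 4
A = 1 (A = (-1)**2 = 1)
16*(-132 + (A*(5 - 5*d))*(-4)) = 16*(-132 + (1*(5 - 5*4))*(-4)) = 16*(-132 + (1*(5 - 20))*(-4)) = 16*(-132 + (1*(-15))*(-4)) = 16*(-132 - 15*(-4)) = 16*(-132 + 60) = 16*(-72) = -1152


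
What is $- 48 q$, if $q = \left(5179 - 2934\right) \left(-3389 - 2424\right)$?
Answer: $626408880$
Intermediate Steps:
$q = -13050185$ ($q = 2245 \left(-5813\right) = -13050185$)
$- 48 q = \left(-48\right) \left(-13050185\right) = 626408880$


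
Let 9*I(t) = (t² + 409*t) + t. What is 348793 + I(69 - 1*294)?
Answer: 344168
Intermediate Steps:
I(t) = t²/9 + 410*t/9 (I(t) = ((t² + 409*t) + t)/9 = (t² + 410*t)/9 = t²/9 + 410*t/9)
348793 + I(69 - 1*294) = 348793 + (69 - 1*294)*(410 + (69 - 1*294))/9 = 348793 + (69 - 294)*(410 + (69 - 294))/9 = 348793 + (⅑)*(-225)*(410 - 225) = 348793 + (⅑)*(-225)*185 = 348793 - 4625 = 344168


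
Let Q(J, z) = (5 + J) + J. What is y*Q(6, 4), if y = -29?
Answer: -493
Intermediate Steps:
Q(J, z) = 5 + 2*J
y*Q(6, 4) = -29*(5 + 2*6) = -29*(5 + 12) = -29*17 = -493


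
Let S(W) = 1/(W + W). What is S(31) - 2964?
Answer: -183767/62 ≈ -2964.0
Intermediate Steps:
S(W) = 1/(2*W)
S(31) - 2964 = (½)/31 - 2964 = (½)*(1/31) - 2964 = 1/62 - 2964 = -183767/62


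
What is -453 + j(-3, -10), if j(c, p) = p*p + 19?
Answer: -334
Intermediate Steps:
j(c, p) = 19 + p**2 (j(c, p) = p**2 + 19 = 19 + p**2)
-453 + j(-3, -10) = -453 + (19 + (-10)**2) = -453 + (19 + 100) = -453 + 119 = -334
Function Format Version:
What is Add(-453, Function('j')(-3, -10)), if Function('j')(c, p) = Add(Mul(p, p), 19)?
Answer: -334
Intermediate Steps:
Function('j')(c, p) = Add(19, Pow(p, 2)) (Function('j')(c, p) = Add(Pow(p, 2), 19) = Add(19, Pow(p, 2)))
Add(-453, Function('j')(-3, -10)) = Add(-453, Add(19, Pow(-10, 2))) = Add(-453, Add(19, 100)) = Add(-453, 119) = -334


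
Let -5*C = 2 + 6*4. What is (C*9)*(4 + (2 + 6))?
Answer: -2808/5 ≈ -561.60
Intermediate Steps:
C = -26/5 (C = -(2 + 6*4)/5 = -(2 + 24)/5 = -1/5*26 = -26/5 ≈ -5.2000)
(C*9)*(4 + (2 + 6)) = (-26/5*9)*(4 + (2 + 6)) = -234*(4 + 8)/5 = -234/5*12 = -2808/5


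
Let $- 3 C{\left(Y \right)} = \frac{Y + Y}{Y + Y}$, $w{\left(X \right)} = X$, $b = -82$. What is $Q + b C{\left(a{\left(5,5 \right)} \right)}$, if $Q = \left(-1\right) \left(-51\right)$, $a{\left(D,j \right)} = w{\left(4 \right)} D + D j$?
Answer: $\frac{235}{3} \approx 78.333$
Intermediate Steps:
$a{\left(D,j \right)} = 4 D + D j$
$Q = 51$
$C{\left(Y \right)} = - \frac{1}{3}$ ($C{\left(Y \right)} = - \frac{\left(Y + Y\right) \frac{1}{Y + Y}}{3} = - \frac{2 Y \frac{1}{2 Y}}{3} = \left(- \frac{1}{3}\right) 1 = - \frac{1}{3}$)
$Q + b C{\left(a{\left(5,5 \right)} \right)} = 51 - - \frac{82}{3} = 51 + \frac{82}{3} = \frac{235}{3}$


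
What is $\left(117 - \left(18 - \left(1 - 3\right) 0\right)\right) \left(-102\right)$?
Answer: $-10098$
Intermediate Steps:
$\left(117 - \left(18 - \left(1 - 3\right) 0\right)\right) \left(-102\right) = \left(117 - 18\right) \left(-102\right) = 99 \left(-102\right) = -10098$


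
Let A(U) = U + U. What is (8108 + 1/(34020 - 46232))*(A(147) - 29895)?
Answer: -2930939906895/12212 ≈ -2.4000e+8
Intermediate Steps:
A(U) = 2*U
(8108 + 1/(34020 - 46232))*(A(147) - 29895) = (8108 + 1/(34020 - 46232))*(2*147 - 29895) = (8108 + 1/(-12212))*(294 - 29895) = (8108 - 1/12212)*(-29601) = (99014895/12212)*(-29601) = -2930939906895/12212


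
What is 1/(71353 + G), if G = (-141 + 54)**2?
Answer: 1/78922 ≈ 1.2671e-5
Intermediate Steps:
G = 7569 (G = (-87)**2 = 7569)
1/(71353 + G) = 1/(71353 + 7569) = 1/78922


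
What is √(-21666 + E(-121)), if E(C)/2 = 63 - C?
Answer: I*√21298 ≈ 145.94*I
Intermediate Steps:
E(C) = 126 - 2*C (E(C) = 2*(63 - C) = 126 - 2*C)
√(-21666 + E(-121)) = √(-21666 + (126 - 2*(-121))) = √(-21666 + (126 + 242)) = √(-21666 + 368) = √(-21298) = I*√21298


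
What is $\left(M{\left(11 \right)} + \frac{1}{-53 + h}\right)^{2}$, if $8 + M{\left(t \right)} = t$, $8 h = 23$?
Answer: $\frac{1428025}{160801} \approx 8.8807$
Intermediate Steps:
$h = \frac{23}{8}$ ($h = \frac{1}{8} \cdot 23 = \frac{23}{8} \approx 2.875$)
$M{\left(t \right)} = -8 + t$
$\left(M{\left(11 \right)} + \frac{1}{-53 + h}\right)^{2} = \left(\left(-8 + 11\right) + \frac{1}{-53 + \frac{23}{8}}\right)^{2} = \left(3 + \frac{1}{- \frac{401}{8}}\right)^{2} = \left(3 - \frac{8}{401}\right)^{2} = \left(\frac{1195}{401}\right)^{2} = \frac{1428025}{160801}$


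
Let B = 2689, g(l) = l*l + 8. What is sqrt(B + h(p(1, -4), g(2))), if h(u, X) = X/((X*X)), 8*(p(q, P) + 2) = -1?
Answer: 23*sqrt(183)/6 ≈ 51.856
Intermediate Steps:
p(q, P) = -17/8 (p(q, P) = -2 + (1/8)*(-1) = -2 - 1/8 = -17/8)
g(l) = 8 + l**2 (g(l) = l**2 + 8 = 8 + l**2)
h(u, X) = 1/X (h(u, X) = X/(X**2) = X/X**2 = 1/X)
sqrt(B + h(p(1, -4), g(2))) = sqrt(2689 + 1/(8 + 2**2)) = sqrt(2689 + 1/(8 + 4)) = sqrt(2689 + 1/12) = sqrt(32269/12) = 23*sqrt(183)/6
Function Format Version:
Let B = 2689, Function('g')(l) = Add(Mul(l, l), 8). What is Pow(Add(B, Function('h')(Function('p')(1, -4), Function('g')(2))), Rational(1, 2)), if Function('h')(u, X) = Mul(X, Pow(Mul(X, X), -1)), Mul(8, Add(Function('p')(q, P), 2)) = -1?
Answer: Mul(Rational(23, 6), Pow(183, Rational(1, 2))) ≈ 51.856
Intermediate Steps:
Function('p')(q, P) = Rational(-17, 8) (Function('p')(q, P) = Add(-2, Mul(Rational(1, 8), -1)) = Add(-2, Rational(-1, 8)) = Rational(-17, 8))
Function('g')(l) = Add(8, Pow(l, 2)) (Function('g')(l) = Add(Pow(l, 2), 8) = Add(8, Pow(l, 2)))
Function('h')(u, X) = Pow(X, -1) (Function('h')(u, X) = Mul(X, Pow(Pow(X, 2), -1)) = Mul(X, Pow(X, -2)) = Pow(X, -1))
Pow(Add(B, Function('h')(Function('p')(1, -4), Function('g')(2))), Rational(1, 2)) = Pow(Add(2689, Pow(Add(8, Pow(2, 2)), -1)), Rational(1, 2)) = Pow(Add(2689, Pow(Add(8, 4), -1)), Rational(1, 2)) = Pow(Add(2689, Pow(12, -1)), Rational(1, 2)) = Pow(Add(2689, Rational(1, 12)), Rational(1, 2)) = Pow(Rational(32269, 12), Rational(1, 2)) = Mul(Rational(23, 6), Pow(183, Rational(1, 2)))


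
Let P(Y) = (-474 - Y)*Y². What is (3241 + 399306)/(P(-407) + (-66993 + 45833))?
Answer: -402547/11119643 ≈ -0.036201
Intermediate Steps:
P(Y) = Y²*(-474 - Y)
(3241 + 399306)/(P(-407) + (-66993 + 45833)) = (3241 + 399306)/((-407)²*(-474 - 1*(-407)) + (-66993 + 45833)) = 402547/(165649*(-474 + 407) - 21160) = 402547/(165649*(-67) - 21160) = 402547/(-11098483 - 21160) = 402547/(-11119643) = 402547*(-1/11119643) = -402547/11119643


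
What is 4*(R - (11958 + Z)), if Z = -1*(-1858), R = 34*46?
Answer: -49008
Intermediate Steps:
R = 1564
Z = 1858
4*(R - (11958 + Z)) = 4*(1564 - (11958 + 1858)) = 4*(1564 - 1*13816) = 4*(1564 - 13816) = 4*(-12252) = -49008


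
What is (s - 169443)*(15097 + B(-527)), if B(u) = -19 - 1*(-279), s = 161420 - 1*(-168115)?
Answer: 2458532844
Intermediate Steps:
s = 329535 (s = 161420 + 168115 = 329535)
B(u) = 260 (B(u) = -19 + 279 = 260)
(s - 169443)*(15097 + B(-527)) = (329535 - 169443)*(15097 + 260) = 160092*15357 = 2458532844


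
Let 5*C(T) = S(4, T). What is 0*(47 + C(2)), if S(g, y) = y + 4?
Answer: 0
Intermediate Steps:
S(g, y) = 4 + y
C(T) = 4/5 + T/5 (C(T) = (4 + T)/5 = 4/5 + T/5)
0*(47 + C(2)) = 0*(47 + (4/5 + (1/5)*2)) = 0*(47 + (4/5 + 2/5)) = 0*(47 + 6/5) = 0*(241/5) = 0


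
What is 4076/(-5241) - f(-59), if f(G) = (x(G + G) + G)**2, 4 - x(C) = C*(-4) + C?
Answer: -876723797/5241 ≈ -1.6728e+5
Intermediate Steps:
x(C) = 4 + 3*C (x(C) = 4 - (C*(-4) + C) = 4 - (-4*C + C) = 4 - (-3)*C = 4 + 3*C)
f(G) = (4 + 7*G)**2 (f(G) = ((4 + 3*(G + G)) + G)**2 = ((4 + 3*(2*G)) + G)**2 = ((4 + 6*G) + G)**2 = (4 + 7*G)**2)
4076/(-5241) - f(-59) = 4076/(-5241) - (4 + 7*(-59))**2 = 4076*(-1/5241) - (4 - 413)**2 = -4076/5241 - 1*(-409)**2 = -4076/5241 - 1*167281 = -4076/5241 - 167281 = -876723797/5241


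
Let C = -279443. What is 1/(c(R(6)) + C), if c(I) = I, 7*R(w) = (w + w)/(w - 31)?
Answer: -175/48902537 ≈ -3.5785e-6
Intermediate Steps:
R(w) = 2*w/(7*(-31 + w)) (R(w) = ((w + w)/(w - 31))/7 = ((2*w)/(-31 + w))/7 = (2*w/(-31 + w))/7 = 2*w/(7*(-31 + w)))
1/(c(R(6)) + C) = 1/((2/7)*6/(-31 + 6) - 279443) = 1/((2/7)*6/(-25) - 279443) = 1/((2/7)*6*(-1/25) - 279443) = 1/(-12/175 - 279443) = 1/(-48902537/175) = -175/48902537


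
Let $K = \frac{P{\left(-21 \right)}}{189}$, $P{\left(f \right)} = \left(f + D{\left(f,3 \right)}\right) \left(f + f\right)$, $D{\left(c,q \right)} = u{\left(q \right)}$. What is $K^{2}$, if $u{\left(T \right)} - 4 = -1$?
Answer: $16$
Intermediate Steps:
$u{\left(T \right)} = 3$ ($u{\left(T \right)} = 4 - 1 = 3$)
$D{\left(c,q \right)} = 3$
$P{\left(f \right)} = 2 f \left(3 + f\right)$ ($P{\left(f \right)} = \left(f + 3\right) \left(f + f\right) = \left(3 + f\right) 2 f = 2 f \left(3 + f\right)$)
$K = 4$ ($K = \frac{2 \left(-21\right) \left(3 - 21\right)}{189} = 2 \left(-21\right) \left(-18\right) \frac{1}{189} = 756 \cdot \frac{1}{189} = 4$)
$K^{2} = 4^{2} = 16$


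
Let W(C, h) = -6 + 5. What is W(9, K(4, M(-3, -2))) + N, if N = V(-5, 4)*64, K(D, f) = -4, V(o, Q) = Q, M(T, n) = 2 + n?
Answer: 255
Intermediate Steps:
W(C, h) = -1
N = 256 (N = 4*64 = 256)
W(9, K(4, M(-3, -2))) + N = -1 + 256 = 255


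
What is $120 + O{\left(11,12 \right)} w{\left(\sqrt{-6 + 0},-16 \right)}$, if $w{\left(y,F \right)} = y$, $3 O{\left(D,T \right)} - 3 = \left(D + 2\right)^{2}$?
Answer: $120 + \frac{172 i \sqrt{6}}{3} \approx 120.0 + 140.44 i$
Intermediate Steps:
$O{\left(D,T \right)} = 1 + \frac{\left(2 + D\right)^{2}}{3}$ ($O{\left(D,T \right)} = 1 + \frac{\left(D + 2\right)^{2}}{3} = 1 + \frac{\left(2 + D\right)^{2}}{3}$)
$120 + O{\left(11,12 \right)} w{\left(\sqrt{-6 + 0},-16 \right)} = 120 + \left(1 + \frac{\left(2 + 11\right)^{2}}{3}\right) \sqrt{-6 + 0} = 120 + \left(1 + \frac{13^{2}}{3}\right) \sqrt{-6} = 120 + \left(1 + \frac{1}{3} \cdot 169\right) i \sqrt{6} = 120 + \left(1 + \frac{169}{3}\right) i \sqrt{6} = 120 + \frac{172 i \sqrt{6}}{3}$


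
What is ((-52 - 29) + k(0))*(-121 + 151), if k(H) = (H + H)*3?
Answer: -2430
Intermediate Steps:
k(H) = 6*H (k(H) = (2*H)*3 = 6*H)
((-52 - 29) + k(0))*(-121 + 151) = ((-52 - 29) + 6*0)*(-121 + 151) = (-81 + 0)*30 = -81*30 = -2430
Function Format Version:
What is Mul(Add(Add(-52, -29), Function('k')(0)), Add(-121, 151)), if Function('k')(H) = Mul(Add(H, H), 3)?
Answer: -2430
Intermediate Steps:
Function('k')(H) = Mul(6, H) (Function('k')(H) = Mul(Mul(2, H), 3) = Mul(6, H))
Mul(Add(Add(-52, -29), Function('k')(0)), Add(-121, 151)) = Mul(Add(Add(-52, -29), Mul(6, 0)), Add(-121, 151)) = Mul(Add(-81, 0), 30) = Mul(-81, 30) = -2430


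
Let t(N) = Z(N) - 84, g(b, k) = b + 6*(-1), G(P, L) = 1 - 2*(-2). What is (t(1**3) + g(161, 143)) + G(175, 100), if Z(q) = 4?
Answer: 80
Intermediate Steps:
G(P, L) = 5 (G(P, L) = 1 + 4 = 5)
g(b, k) = -6 + b (g(b, k) = b - 6 = -6 + b)
t(N) = -80 (t(N) = 4 - 84 = -80)
(t(1**3) + g(161, 143)) + G(175, 100) = (-80 + (-6 + 161)) + 5 = (-80 + 155) + 5 = 75 + 5 = 80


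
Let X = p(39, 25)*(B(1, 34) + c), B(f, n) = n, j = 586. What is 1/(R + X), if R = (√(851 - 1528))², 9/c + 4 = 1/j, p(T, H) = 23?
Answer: 781/41571 ≈ 0.018787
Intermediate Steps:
c = -1758/781 (c = 9/(-4 + 1/586) = 9/(-2343/586) = 9*(-586/2343) = -1758/781 ≈ -2.2510)
X = 570308/781 (X = 23*(34 - 1758/781) = 23*(24796/781) = 570308/781 ≈ 730.23)
R = -677 (R = (√(-677))² = (I*√677)² = -677)
1/(R + X) = 1/(-677 + 570308/781) = 1/(41571/781) = 781/41571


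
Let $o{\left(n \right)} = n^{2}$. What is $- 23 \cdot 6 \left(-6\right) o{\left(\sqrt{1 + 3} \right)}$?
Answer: $3312$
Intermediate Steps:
$- 23 \cdot 6 \left(-6\right) o{\left(\sqrt{1 + 3} \right)} = - 23 \cdot 6 \left(-6\right) \left(\sqrt{1 + 3}\right)^{2} = \left(-23\right) \left(-36\right) \left(\sqrt{4}\right)^{2} = 828 \cdot 2^{2} = 828 \cdot 4 = 3312$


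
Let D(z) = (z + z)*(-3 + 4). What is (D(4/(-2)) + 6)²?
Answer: 4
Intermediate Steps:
D(z) = 2*z (D(z) = (2*z)*1 = 2*z)
(D(4/(-2)) + 6)² = (2*(4/(-2)) + 6)² = (2*(4*(-½)) + 6)² = (2*(-2) + 6)² = (-4 + 6)² = 2² = 4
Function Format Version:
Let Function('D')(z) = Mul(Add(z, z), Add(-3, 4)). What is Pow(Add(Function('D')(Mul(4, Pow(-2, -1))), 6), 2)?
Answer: 4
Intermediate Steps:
Function('D')(z) = Mul(2, z) (Function('D')(z) = Mul(Mul(2, z), 1) = Mul(2, z))
Pow(Add(Function('D')(Mul(4, Pow(-2, -1))), 6), 2) = Pow(Add(Mul(2, Mul(4, Pow(-2, -1))), 6), 2) = Pow(Add(Mul(2, Mul(4, Rational(-1, 2))), 6), 2) = Pow(Add(Mul(2, -2), 6), 2) = Pow(Add(-4, 6), 2) = Pow(2, 2) = 4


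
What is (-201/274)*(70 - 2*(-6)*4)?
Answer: -11859/137 ≈ -86.562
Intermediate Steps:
(-201/274)*(70 - 2*(-6)*4) = (-201*1/274)*(70 + 12*4) = -201*(70 + 48)/274 = -201/274*118 = -11859/137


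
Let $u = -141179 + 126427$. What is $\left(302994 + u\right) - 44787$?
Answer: $243455$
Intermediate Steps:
$u = -14752$
$\left(302994 + u\right) - 44787 = \left(302994 - 14752\right) - 44787 = 288242 - 44787 = 243455$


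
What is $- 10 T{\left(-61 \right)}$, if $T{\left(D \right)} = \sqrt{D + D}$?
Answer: $- 10 i \sqrt{122} \approx - 110.45 i$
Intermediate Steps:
$T{\left(D \right)} = \sqrt{2} \sqrt{D}$ ($T{\left(D \right)} = \sqrt{2 D} = \sqrt{2} \sqrt{D}$)
$- 10 T{\left(-61 \right)} = - 10 \sqrt{2} \sqrt{-61} = - 10 \sqrt{2} i \sqrt{61} = - 10 i \sqrt{122}$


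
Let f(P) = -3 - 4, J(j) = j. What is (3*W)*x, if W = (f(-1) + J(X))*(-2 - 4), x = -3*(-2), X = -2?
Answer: 972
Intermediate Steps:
x = 6
f(P) = -7
W = 54 (W = (-7 - 2)*(-2 - 4) = -9*(-6) = 54)
(3*W)*x = (3*54)*6 = 162*6 = 972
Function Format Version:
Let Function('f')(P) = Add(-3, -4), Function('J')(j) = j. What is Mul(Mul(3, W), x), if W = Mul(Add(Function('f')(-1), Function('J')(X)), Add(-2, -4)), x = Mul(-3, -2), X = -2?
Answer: 972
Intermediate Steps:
x = 6
Function('f')(P) = -7
W = 54 (W = Mul(Add(-7, -2), Add(-2, -4)) = Mul(-9, -6) = 54)
Mul(Mul(3, W), x) = Mul(Mul(3, 54), 6) = Mul(162, 6) = 972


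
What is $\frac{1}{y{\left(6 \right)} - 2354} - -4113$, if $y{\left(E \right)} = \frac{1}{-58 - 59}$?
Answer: $\frac{1132798230}{275419} \approx 4113.0$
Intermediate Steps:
$y{\left(E \right)} = - \frac{1}{117}$ ($y{\left(E \right)} = \frac{1}{-117} = - \frac{1}{117}$)
$\frac{1}{y{\left(6 \right)} - 2354} - -4113 = \frac{1}{- \frac{1}{117} - 2354} - -4113 = \frac{1}{- \frac{275419}{117}} + 4113 = - \frac{117}{275419} + 4113 = \frac{1132798230}{275419}$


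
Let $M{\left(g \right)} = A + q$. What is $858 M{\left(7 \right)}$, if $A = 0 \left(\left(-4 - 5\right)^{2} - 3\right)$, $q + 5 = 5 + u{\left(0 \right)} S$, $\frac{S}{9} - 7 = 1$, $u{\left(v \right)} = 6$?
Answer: $370656$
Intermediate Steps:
$S = 72$ ($S = 63 + 9 \cdot 1 = 63 + 9 = 72$)
$q = 432$ ($q = -5 + \left(5 + 6 \cdot 72\right) = -5 + \left(5 + 432\right) = -5 + 437 = 432$)
$A = 0$ ($A = 0 \left(\left(-9\right)^{2} - 3\right) = 0 \left(81 - 3\right) = 0 \cdot 78 = 0$)
$M{\left(g \right)} = 432$ ($M{\left(g \right)} = 0 + 432 = 432$)
$858 M{\left(7 \right)} = 858 \cdot 432 = 370656$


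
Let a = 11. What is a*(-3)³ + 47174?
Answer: 46877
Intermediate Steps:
a*(-3)³ + 47174 = 11*(-3)³ + 47174 = 11*(-27) + 47174 = -297 + 47174 = 46877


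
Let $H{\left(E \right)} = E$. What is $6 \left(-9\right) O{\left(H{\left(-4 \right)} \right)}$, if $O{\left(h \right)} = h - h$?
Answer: $0$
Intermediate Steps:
$O{\left(h \right)} = 0$
$6 \left(-9\right) O{\left(H{\left(-4 \right)} \right)} = 6 \left(-9\right) 0 = \left(-54\right) 0 = 0$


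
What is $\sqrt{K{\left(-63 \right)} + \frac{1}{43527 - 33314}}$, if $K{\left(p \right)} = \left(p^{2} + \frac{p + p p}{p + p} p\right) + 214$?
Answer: $\frac{\sqrt{640017754397}}{10213} \approx 78.333$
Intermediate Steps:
$K{\left(p \right)} = 214 + \frac{p}{2} + \frac{3 p^{2}}{2}$ ($K{\left(p \right)} = \left(p^{2} + \frac{p + p^{2}}{2 p} p\right) + 214 = \left(p^{2} + \left(\frac{p}{2} + \frac{p^{2}}{2}\right)\right) + 214 = \left(\frac{p}{2} + \frac{3 p^{2}}{2}\right) + 214 = 214 + \frac{p}{2} + \frac{3 p^{2}}{2}$)
$\sqrt{K{\left(-63 \right)} + \frac{1}{43527 - 33314}} = \sqrt{\left(214 + \frac{1}{2} \left(-63\right) + \frac{3 \left(-63\right)^{2}}{2}\right) + \frac{1}{43527 - 33314}} = \sqrt{\left(214 - \frac{63}{2} + \frac{3}{2} \cdot 3969\right) + \frac{1}{10213}} = \sqrt{\left(214 - \frac{63}{2} + \frac{11907}{2}\right) + \frac{1}{10213}} = \sqrt{6136 + \frac{1}{10213}} = \sqrt{\frac{62666969}{10213}} = \frac{\sqrt{640017754397}}{10213}$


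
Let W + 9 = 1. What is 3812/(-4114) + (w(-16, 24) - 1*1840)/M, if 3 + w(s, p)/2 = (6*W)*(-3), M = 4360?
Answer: -5757483/4484260 ≈ -1.2839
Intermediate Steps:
W = -8 (W = -9 + 1 = -8)
w(s, p) = 282 (w(s, p) = -6 + 2*((6*(-8))*(-3)) = -6 + 2*(-48*(-3)) = -6 + 2*144 = -6 + 288 = 282)
3812/(-4114) + (w(-16, 24) - 1*1840)/M = 3812/(-4114) + (282 - 1*1840)/4360 = 3812*(-1/4114) + (282 - 1840)*(1/4360) = -1906/2057 - 1558*1/4360 = -1906/2057 - 779/2180 = -5757483/4484260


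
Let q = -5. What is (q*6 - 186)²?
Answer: 46656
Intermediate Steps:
(q*6 - 186)² = (-5*6 - 186)² = (-30 - 186)² = (-216)² = 46656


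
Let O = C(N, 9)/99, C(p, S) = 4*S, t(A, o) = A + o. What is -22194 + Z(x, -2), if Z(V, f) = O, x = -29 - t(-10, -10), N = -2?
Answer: -244130/11 ≈ -22194.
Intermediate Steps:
x = -9 (x = -29 - (-10 - 10) = -29 - 1*(-20) = -29 + 20 = -9)
O = 4/11 (O = (4*9)/99 = 36*(1/99) = 4/11 ≈ 0.36364)
Z(V, f) = 4/11
-22194 + Z(x, -2) = -22194 + 4/11 = -244130/11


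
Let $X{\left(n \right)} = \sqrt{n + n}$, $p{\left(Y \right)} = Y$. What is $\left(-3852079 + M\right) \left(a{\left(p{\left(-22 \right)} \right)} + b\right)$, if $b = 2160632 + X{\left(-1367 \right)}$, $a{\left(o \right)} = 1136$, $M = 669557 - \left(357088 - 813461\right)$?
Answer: $-5893301671432 - 2726149 i \sqrt{2734} \approx -5.8933 \cdot 10^{12} - 1.4254 \cdot 10^{8} i$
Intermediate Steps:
$X{\left(n \right)} = \sqrt{2} \sqrt{n}$ ($X{\left(n \right)} = \sqrt{2 n} = \sqrt{2} \sqrt{n}$)
$M = 1125930$ ($M = 669557 - \left(357088 - 813461\right) = 669557 - -456373 = 669557 + 456373 = 1125930$)
$b = 2160632 + i \sqrt{2734}$ ($b = 2160632 + \sqrt{2} \sqrt{-1367} = 2160632 + \sqrt{2} i \sqrt{1367} = 2160632 + i \sqrt{2734} \approx 2.1606 \cdot 10^{6} + 52.288 i$)
$\left(-3852079 + M\right) \left(a{\left(p{\left(-22 \right)} \right)} + b\right) = \left(-3852079 + 1125930\right) \left(1136 + \left(2160632 + i \sqrt{2734}\right)\right) = - 2726149 \left(2161768 + i \sqrt{2734}\right) = -5893301671432 - 2726149 i \sqrt{2734}$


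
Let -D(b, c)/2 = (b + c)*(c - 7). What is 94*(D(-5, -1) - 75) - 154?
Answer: -16228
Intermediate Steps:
D(b, c) = -2*(-7 + c)*(b + c) (D(b, c) = -2*(b + c)*(c - 7) = -2*(b + c)*(-7 + c) = -2*(-7 + c)*(b + c))
94*(D(-5, -1) - 75) - 154 = 94*((-2*(-1)² + 14*(-5) + 14*(-1) - 2*(-5)*(-1)) - 75) - 154 = 94*((-2*1 - 70 - 14 - 10) - 75) - 154 = 94*((-2 - 70 - 14 - 10) - 75) - 154 = 94*(-96 - 75) - 154 = 94*(-171) - 154 = -16074 - 154 = -16228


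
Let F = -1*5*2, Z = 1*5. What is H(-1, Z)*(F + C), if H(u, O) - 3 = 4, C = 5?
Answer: -35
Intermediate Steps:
Z = 5
H(u, O) = 7 (H(u, O) = 3 + 4 = 7)
F = -10 (F = -5*2 = -10)
H(-1, Z)*(F + C) = 7*(-10 + 5) = 7*(-5) = -35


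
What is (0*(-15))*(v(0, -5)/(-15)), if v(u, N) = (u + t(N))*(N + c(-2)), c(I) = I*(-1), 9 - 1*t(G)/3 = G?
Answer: 0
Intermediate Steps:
t(G) = 27 - 3*G
c(I) = -I
v(u, N) = (2 + N)*(27 + u - 3*N) (v(u, N) = (u + (27 - 3*N))*(N - 1*(-2)) = (27 + u - 3*N)*(N + 2) = (27 + u - 3*N)*(2 + N) = (2 + N)*(27 + u - 3*N))
(0*(-15))*(v(0, -5)/(-15)) = (0*(-15))*((54 - 3*(-5)² + 2*0 + 21*(-5) - 5*0)/(-15)) = 0*((54 - 3*25 + 0 - 105 + 0)*(-1/15)) = 0*((54 - 75 + 0 - 105 + 0)*(-1/15)) = 0*(-126*(-1/15)) = 0*(42/5) = 0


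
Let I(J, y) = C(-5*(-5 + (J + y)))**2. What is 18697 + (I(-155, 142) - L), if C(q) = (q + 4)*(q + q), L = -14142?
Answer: 286319239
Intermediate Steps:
C(q) = 2*q*(4 + q) (C(q) = (4 + q)*(2*q) = 2*q*(4 + q))
I(J, y) = 4*(25 - 5*J - 5*y)**2*(29 - 5*J - 5*y)**2 (I(J, y) = (2*(-5*(-5 + (J + y)))*(4 - 5*(-5 + (J + y))))**2 = (2*(-5*(-5 + J + y))*(4 - 5*(-5 + J + y)))**2 = (2*(25 - 5*J - 5*y)*(4 + (25 - 5*J - 5*y)))**2 = (2*(25 - 5*J - 5*y)*(29 - 5*J - 5*y))**2 = 4*(25 - 5*J - 5*y)**2*(29 - 5*J - 5*y)**2)
18697 + (I(-155, 142) - L) = 18697 + (100*(-29 + 5*(-155) + 5*142)**2*(-5 - 155 + 142)**2 - 1*(-14142)) = 18697 + (100*(-29 - 775 + 710)**2*(-18)**2 + 14142) = 18697 + (100*(-94)**2*324 + 14142) = 18697 + (100*8836*324 + 14142) = 18697 + (286286400 + 14142) = 18697 + 286300542 = 286319239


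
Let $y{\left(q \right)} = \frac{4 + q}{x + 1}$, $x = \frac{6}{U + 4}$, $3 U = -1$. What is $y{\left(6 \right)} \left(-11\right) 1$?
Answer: $- \frac{1210}{29} \approx -41.724$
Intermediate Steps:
$U = - \frac{1}{3}$ ($U = \frac{1}{3} \left(-1\right) = - \frac{1}{3} \approx -0.33333$)
$x = \frac{18}{11}$ ($x = \frac{6}{- \frac{1}{3} + 4} = \frac{6}{\frac{11}{3}} = 6 \cdot \frac{3}{11} = \frac{18}{11} \approx 1.6364$)
$y{\left(q \right)} = \frac{44}{29} + \frac{11 q}{29}$ ($y{\left(q \right)} = \frac{4 + q}{\frac{18}{11} + 1} = \frac{4 + q}{\frac{29}{11}} = \left(4 + q\right) \frac{11}{29} = \frac{44}{29} + \frac{11 q}{29}$)
$y{\left(6 \right)} \left(-11\right) 1 = \left(\frac{44}{29} + \frac{11}{29} \cdot 6\right) \left(-11\right) 1 = \left(\frac{44}{29} + \frac{66}{29}\right) \left(-11\right) 1 = \frac{110}{29} \left(-11\right) 1 = \left(- \frac{1210}{29}\right) 1 = - \frac{1210}{29}$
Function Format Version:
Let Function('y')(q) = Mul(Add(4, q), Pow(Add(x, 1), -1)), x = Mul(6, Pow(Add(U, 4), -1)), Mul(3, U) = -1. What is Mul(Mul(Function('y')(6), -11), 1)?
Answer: Rational(-1210, 29) ≈ -41.724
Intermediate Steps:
U = Rational(-1, 3) (U = Mul(Rational(1, 3), -1) = Rational(-1, 3) ≈ -0.33333)
x = Rational(18, 11) (x = Mul(6, Pow(Add(Rational(-1, 3), 4), -1)) = Mul(6, Pow(Rational(11, 3), -1)) = Mul(6, Rational(3, 11)) = Rational(18, 11) ≈ 1.6364)
Function('y')(q) = Add(Rational(44, 29), Mul(Rational(11, 29), q)) (Function('y')(q) = Mul(Add(4, q), Pow(Add(Rational(18, 11), 1), -1)) = Mul(Add(4, q), Pow(Rational(29, 11), -1)) = Mul(Add(4, q), Rational(11, 29)) = Add(Rational(44, 29), Mul(Rational(11, 29), q)))
Mul(Mul(Function('y')(6), -11), 1) = Mul(Mul(Add(Rational(44, 29), Mul(Rational(11, 29), 6)), -11), 1) = Mul(Mul(Add(Rational(44, 29), Rational(66, 29)), -11), 1) = Mul(Mul(Rational(110, 29), -11), 1) = Mul(Rational(-1210, 29), 1) = Rational(-1210, 29)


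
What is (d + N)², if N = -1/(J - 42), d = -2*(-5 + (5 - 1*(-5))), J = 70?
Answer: 78961/784 ≈ 100.72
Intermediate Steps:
d = -10 (d = -2*(-5 + (5 + 5)) = -2*(-5 + 10) = -2*5 = -10)
N = -1/28 (N = -1/(70 - 42) = -1/28 ≈ -0.035714)
(d + N)² = (-10 - 1/28)² = (-281/28)² = 78961/784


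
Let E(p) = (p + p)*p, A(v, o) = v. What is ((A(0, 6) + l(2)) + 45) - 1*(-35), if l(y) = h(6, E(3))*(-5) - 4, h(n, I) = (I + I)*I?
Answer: -3164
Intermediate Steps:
E(p) = 2*p² (E(p) = (2*p)*p = 2*p²)
h(n, I) = 2*I² (h(n, I) = (2*I)*I = 2*I²)
l(y) = -3244 (l(y) = (2*(2*3²)²)*(-5) - 4 = (2*(2*9)²)*(-5) - 4 = (2*18²)*(-5) - 4 = (2*324)*(-5) - 4 = 648*(-5) - 4 = -3240 - 4 = -3244)
((A(0, 6) + l(2)) + 45) - 1*(-35) = ((0 - 3244) + 45) - 1*(-35) = (-3244 + 45) + 35 = -3199 + 35 = -3164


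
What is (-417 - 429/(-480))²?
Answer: 4432496929/25600 ≈ 1.7314e+5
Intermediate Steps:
(-417 - 429/(-480))² = (-417 - 429*(-1/480))² = (-417 + 143/160)² = (-66577/160)² = 4432496929/25600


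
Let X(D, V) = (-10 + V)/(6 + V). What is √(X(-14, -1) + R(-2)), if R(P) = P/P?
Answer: I*√30/5 ≈ 1.0954*I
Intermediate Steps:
X(D, V) = (-10 + V)/(6 + V)
R(P) = 1
√(X(-14, -1) + R(-2)) = √((-10 - 1)/(6 - 1) + 1) = √(-11/5 + 1) = √(-6/5) = I*√30/5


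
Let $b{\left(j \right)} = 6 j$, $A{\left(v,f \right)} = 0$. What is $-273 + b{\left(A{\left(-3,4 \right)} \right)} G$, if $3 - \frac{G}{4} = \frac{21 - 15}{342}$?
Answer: $-273$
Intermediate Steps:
$G = \frac{680}{57}$ ($G = 12 - 4 \frac{21 - 15}{342} = 12 - 4 \cdot 6 \cdot \frac{1}{342} = 12 - \frac{4}{57} = \frac{680}{57} \approx 11.93$)
$-273 + b{\left(A{\left(-3,4 \right)} \right)} G = -273 + 6 \cdot 0 \cdot \frac{680}{57} = -273 + 0 \cdot \frac{680}{57} = -273 + 0 = -273$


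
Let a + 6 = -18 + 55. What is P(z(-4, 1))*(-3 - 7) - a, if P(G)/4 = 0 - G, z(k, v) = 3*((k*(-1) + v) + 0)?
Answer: 569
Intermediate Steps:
z(k, v) = -3*k + 3*v (z(k, v) = 3*((-k + v) + 0) = 3*((v - k) + 0) = 3*(v - k) = -3*k + 3*v)
P(G) = -4*G (P(G) = 4*(0 - G) = 4*(-G) = -4*G)
a = 31 (a = -6 + (-18 + 55) = -6 + 37 = 31)
P(z(-4, 1))*(-3 - 7) - a = (-4*(-3*(-4) + 3*1))*(-3 - 7) - 1*31 = -4*(12 + 3)*(-10) - 31 = -4*15*(-10) - 31 = -60*(-10) - 31 = 600 - 31 = 569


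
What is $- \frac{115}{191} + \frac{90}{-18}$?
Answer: $- \frac{1070}{191} \approx -5.6021$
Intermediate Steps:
$- \frac{115}{191} + \frac{90}{-18} = \left(-115\right) \frac{1}{191} + 90 \left(- \frac{1}{18}\right) = - \frac{115}{191} - 5 = - \frac{1070}{191}$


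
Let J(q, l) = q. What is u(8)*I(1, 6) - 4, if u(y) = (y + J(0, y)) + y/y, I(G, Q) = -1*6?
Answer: -58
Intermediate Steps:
I(G, Q) = -6
u(y) = 1 + y (u(y) = (y + 0) + y/y = y + 1 = 1 + y)
u(8)*I(1, 6) - 4 = (1 + 8)*(-6) - 4 = 9*(-6) - 4 = -54 - 4 = -58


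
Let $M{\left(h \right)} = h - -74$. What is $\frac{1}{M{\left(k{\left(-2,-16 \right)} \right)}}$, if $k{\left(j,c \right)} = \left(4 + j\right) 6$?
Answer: $\frac{1}{86} \approx 0.011628$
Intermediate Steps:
$k{\left(j,c \right)} = 24 + 6 j$
$M{\left(h \right)} = 74 + h$ ($M{\left(h \right)} = h + 74 = 74 + h$)
$\frac{1}{M{\left(k{\left(-2,-16 \right)} \right)}} = \frac{1}{74 + \left(24 + 6 \left(-2\right)\right)} = \frac{1}{74 + \left(24 - 12\right)} = \frac{1}{74 + 12} = \frac{1}{86}$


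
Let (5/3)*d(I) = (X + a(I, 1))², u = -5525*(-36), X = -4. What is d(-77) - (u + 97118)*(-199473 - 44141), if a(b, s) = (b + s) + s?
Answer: 360570663983/5 ≈ 7.2114e+10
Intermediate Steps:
a(b, s) = b + 2*s
u = 198900
d(I) = 3*(-2 + I)²/5 (d(I) = 3*(-4 + (I + 2*1))²/5 = 3*(-4 + (I + 2))²/5 = 3*(-4 + (2 + I))²/5 = 3*(-2 + I)²/5)
d(-77) - (u + 97118)*(-199473 - 44141) = 3*(-2 - 77)²/5 - (198900 + 97118)*(-199473 - 44141) = (⅗)*(-79)² - 296018*(-243614) = (⅗)*6241 - 1*(-72114129052) = 18723/5 + 72114129052 = 360570663983/5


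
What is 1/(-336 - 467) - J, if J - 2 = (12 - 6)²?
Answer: -30515/803 ≈ -38.001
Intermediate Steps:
J = 38 (J = 2 + (12 - 6)² = 2 + 6² = 2 + 36 = 38)
1/(-336 - 467) - J = 1/(-336 - 467) - 1*38 = 1/(-803) - 38 = -1/803 - 38 = -30515/803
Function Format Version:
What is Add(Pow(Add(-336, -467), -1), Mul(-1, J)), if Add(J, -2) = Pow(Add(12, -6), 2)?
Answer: Rational(-30515, 803) ≈ -38.001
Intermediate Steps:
J = 38 (J = Add(2, Pow(Add(12, -6), 2)) = Add(2, Pow(6, 2)) = Add(2, 36) = 38)
Add(Pow(Add(-336, -467), -1), Mul(-1, J)) = Add(Pow(Add(-336, -467), -1), Mul(-1, 38)) = Add(Pow(-803, -1), -38) = Add(Rational(-1, 803), -38) = Rational(-30515, 803)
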